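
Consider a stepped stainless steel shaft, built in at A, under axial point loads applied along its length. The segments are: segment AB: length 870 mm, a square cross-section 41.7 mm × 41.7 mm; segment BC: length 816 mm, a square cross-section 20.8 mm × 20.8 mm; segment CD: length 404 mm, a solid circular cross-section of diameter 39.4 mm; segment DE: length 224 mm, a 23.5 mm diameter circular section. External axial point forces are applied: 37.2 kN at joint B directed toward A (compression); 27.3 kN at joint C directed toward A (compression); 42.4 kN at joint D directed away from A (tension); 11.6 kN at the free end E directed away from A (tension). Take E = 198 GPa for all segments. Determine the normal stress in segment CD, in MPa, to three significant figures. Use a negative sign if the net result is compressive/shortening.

Internal axial forces (sectioning from the free end, tension +): N_DE = 11.6 kN, N_CD = 54 kN, N_BC = 26.7 kN, N_AB = -10.5 kN.
A_CD = 1219 mm².
σ_CD = N_CD/A_CD = 54000/1219 = 44.29 MPa.

44.3 MPa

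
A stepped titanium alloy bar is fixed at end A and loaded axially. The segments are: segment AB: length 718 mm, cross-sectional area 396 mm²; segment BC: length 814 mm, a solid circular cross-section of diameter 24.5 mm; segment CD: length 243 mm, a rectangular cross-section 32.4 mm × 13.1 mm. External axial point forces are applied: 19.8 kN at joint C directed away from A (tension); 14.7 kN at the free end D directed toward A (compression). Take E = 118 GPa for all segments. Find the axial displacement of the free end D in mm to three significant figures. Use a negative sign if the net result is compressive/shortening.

Internal axial forces (sectioning from the free end, tension +): N_CD = -14.7 kN, N_BC = 5.1 kN, N_AB = 5.1 kN.
A_BC = 471.4 mm².
A_CD = 424.4 mm².
δ_AB = 5100·718/(396·118000) = 0.07836 mm
δ_BC = 5100·814/(471.4·118000) = 0.07463 mm
δ_CD = -14700·243/(424.4·118000) = -0.07132 mm
δ = Σδ_i = 0.08167 mm.

0.0817 mm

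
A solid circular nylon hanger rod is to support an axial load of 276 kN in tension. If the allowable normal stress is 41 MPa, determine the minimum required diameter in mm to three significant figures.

Required area A ≥ P/σ_allow = 276000/41 = 6732 mm².
For a solid circular section, d ≥ √(4A/π) = 92.58 mm.

92.6 mm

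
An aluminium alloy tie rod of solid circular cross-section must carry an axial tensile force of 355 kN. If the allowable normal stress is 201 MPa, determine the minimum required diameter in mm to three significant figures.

47.4 mm

Required area A ≥ P/σ_allow = 355000/201 = 1766 mm².
For a solid circular section, d ≥ √(4A/π) = 47.42 mm.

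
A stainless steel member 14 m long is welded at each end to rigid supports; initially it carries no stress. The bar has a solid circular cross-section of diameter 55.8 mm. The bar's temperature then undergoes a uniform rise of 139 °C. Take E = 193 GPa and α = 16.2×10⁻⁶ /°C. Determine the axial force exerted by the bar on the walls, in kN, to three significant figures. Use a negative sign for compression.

-1060 kN

Free thermal expansion αLΔT = 16.2e-6 · 14000 · 139 = 31.53 mm.
The walls impose strain ε = −(31.53)/14000 = -2.2518e-03; σ = Eε = 193000 · -2.2518e-03 = -434.6 MPa.
Wall reaction R = σ·A = -434.6·2445 = -1063000 N = -1063 kN.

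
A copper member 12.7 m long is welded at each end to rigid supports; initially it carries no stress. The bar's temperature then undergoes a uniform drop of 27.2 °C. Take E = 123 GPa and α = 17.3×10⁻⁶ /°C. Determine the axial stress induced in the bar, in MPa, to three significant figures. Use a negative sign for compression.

57.9 MPa

Free thermal expansion αLΔT = 17.3e-6 · 12700 · -27.2 = -5.976 mm.
The walls impose strain ε = −(-5.976)/12700 = 4.7056e-04; σ = Eε = 123000 · 4.7056e-04 = 57.88 MPa.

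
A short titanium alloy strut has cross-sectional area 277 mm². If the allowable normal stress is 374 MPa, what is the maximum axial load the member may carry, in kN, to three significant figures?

104 kN

P_max = σ_allow · A = 374 · 277 = 103600 N = 103.6 kN.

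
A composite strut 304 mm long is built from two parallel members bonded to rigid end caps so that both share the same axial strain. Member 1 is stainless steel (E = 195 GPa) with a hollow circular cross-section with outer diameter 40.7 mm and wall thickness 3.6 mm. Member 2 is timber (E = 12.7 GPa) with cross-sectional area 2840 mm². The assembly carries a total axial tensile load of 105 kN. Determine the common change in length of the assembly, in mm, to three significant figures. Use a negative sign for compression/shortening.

0.271 mm

A_1 = 419.6 mm².
Equal strain + equilibrium ⇒ each member carries load in proportion to AE: A₁E₁ = 81820000 N, A₂E₂ = 36070000 N, ΣAE = 117900000 N.
δ = PL/ΣAE = 105000·304/117900000 = 0.2708 mm.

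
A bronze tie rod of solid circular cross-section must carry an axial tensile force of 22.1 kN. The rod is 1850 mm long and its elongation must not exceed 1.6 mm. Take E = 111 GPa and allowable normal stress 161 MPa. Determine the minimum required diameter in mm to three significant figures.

17.1 mm

Required area A ≥ P/σ_allow = 22100/161 = 137.3 mm².
For a solid circular section, d ≥ √(4A/π) = 13.22 mm.
Elongation limit: A ≥ PL/(Eδ_allow) = 22100·1850/(111000·1.6) = 230.2 mm² ⇒ d ≥ 17.12 mm.
The elongation limit governs.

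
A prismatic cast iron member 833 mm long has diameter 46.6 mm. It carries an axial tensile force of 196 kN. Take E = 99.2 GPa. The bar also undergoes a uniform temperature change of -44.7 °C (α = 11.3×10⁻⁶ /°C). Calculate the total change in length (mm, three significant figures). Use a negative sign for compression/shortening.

A = 1706 mm².
δ_mech = NL/(AE) = 196000·833/(1706·99200) = 0.965 mm.
δ_thermal = αLΔT = 11.3e-6·833·-44.7 = -0.4208 mm.
δ = δ_mech + δ_thermal = 0.5442 mm.

0.544 mm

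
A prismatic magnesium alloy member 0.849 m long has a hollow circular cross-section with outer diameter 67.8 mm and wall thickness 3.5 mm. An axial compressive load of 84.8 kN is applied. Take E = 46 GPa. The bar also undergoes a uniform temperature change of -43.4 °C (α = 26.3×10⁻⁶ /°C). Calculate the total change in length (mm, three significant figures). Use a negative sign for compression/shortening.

A = 707 mm².
δ_mech = NL/(AE) = -84800·849/(707·46000) = -2.214 mm.
δ_thermal = αLΔT = 26.3e-6·849·-43.4 = -0.9691 mm.
δ = δ_mech + δ_thermal = -3.183 mm.

-3.18 mm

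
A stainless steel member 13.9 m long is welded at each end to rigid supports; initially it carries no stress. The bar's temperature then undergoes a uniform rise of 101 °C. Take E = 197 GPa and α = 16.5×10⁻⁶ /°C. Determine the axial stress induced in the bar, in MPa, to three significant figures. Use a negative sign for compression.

Free thermal expansion αLΔT = 16.5e-6 · 13900 · 101 = 23.16 mm.
The walls impose strain ε = −(23.16)/13900 = -1.6665e-03; σ = Eε = 197000 · -1.6665e-03 = -328.3 MPa.

-328 MPa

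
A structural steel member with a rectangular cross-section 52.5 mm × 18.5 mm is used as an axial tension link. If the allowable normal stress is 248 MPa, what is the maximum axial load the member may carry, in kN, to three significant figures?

A = 971.2 mm².
P_max = σ_allow · A = 248 · 971.2 = 240900 N = 240.9 kN.

241 kN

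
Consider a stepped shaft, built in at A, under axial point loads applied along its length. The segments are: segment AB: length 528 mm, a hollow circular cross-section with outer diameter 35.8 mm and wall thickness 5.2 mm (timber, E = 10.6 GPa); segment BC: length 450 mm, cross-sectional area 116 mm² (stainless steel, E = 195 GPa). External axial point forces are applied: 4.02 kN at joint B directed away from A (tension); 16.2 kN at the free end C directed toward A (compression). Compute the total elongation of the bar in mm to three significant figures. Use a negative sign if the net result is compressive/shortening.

Internal axial forces (sectioning from the free end, tension +): N_BC = -16.2 kN, N_AB = -12.18 kN.
A_AB = 499.9 mm².
δ_AB = -12180·528/(499.9·10600) = -1.214 mm
δ_BC = -16200·450/(116·195000) = -0.3223 mm
δ = Σδ_i = -1.536 mm.

-1.54 mm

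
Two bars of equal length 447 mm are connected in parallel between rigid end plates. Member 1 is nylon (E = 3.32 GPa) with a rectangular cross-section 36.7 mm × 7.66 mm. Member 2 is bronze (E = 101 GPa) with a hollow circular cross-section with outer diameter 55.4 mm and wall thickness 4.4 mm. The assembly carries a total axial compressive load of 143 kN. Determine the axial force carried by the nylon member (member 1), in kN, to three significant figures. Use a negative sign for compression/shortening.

A_1 = 281.1 mm².
A_2 = 705 mm².
Equal strain + equilibrium ⇒ each member carries load in proportion to AE: A₁E₁ = 933300 N, A₂E₂ = 71200000 N, ΣAE = 72140000 N.
F₁ = P·A₁E₁/ΣAE = -143000·933300/72140000 = -1850 N.

-1.85 kN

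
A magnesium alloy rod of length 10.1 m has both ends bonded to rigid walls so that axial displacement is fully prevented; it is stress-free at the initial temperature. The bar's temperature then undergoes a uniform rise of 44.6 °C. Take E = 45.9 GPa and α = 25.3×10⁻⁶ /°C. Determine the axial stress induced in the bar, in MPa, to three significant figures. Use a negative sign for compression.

-51.8 MPa

Free thermal expansion αLΔT = 25.3e-6 · 10100 · 44.6 = 11.4 mm.
The walls impose strain ε = −(11.4)/10100 = -1.1284e-03; σ = Eε = 45900 · -1.1284e-03 = -51.79 MPa.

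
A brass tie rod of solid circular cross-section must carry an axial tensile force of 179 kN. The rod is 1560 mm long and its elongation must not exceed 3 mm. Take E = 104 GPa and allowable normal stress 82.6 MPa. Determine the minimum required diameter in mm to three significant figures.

52.5 mm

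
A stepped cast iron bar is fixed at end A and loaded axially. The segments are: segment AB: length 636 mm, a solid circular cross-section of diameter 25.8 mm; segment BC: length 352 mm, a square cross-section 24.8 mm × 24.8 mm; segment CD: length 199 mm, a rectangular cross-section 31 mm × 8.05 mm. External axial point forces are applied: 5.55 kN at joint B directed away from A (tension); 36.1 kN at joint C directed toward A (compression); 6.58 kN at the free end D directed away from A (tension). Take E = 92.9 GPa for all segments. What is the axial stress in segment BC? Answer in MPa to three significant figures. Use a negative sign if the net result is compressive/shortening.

Internal axial forces (sectioning from the free end, tension +): N_CD = 6.58 kN, N_BC = -29.52 kN, N_AB = -23.97 kN.
A_BC = 615 mm².
σ_BC = N_BC/A_BC = -29520/615 = -48 MPa.

-48.0 MPa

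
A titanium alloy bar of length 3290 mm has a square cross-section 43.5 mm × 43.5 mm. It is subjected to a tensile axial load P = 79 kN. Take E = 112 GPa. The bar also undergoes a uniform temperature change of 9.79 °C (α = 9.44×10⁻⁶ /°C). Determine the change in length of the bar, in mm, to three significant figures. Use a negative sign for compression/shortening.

1.53 mm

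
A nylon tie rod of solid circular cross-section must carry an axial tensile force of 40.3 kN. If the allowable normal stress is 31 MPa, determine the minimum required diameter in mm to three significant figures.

Required area A ≥ P/σ_allow = 40300/31 = 1300 mm².
For a solid circular section, d ≥ √(4A/π) = 40.68 mm.

40.7 mm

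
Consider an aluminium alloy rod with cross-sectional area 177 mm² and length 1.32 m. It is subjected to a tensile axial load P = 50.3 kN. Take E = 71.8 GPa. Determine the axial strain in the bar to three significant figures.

σ = N/A = 284.2 MPa; ε = σ/E = 284.2/71800 = 3.958e-03.

0.00396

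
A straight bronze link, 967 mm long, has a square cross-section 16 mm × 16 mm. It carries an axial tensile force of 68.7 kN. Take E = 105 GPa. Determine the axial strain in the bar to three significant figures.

A = 256 mm².
σ = N/A = 268.4 MPa; ε = σ/E = 268.4/105000 = 2.556e-03.

0.00256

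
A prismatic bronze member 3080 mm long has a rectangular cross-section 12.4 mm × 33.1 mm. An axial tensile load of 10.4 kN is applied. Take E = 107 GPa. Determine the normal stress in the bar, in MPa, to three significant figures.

25.3 MPa

A = 410.4 mm².
σ = N/A = 10400/410.4 = 25.34 MPa.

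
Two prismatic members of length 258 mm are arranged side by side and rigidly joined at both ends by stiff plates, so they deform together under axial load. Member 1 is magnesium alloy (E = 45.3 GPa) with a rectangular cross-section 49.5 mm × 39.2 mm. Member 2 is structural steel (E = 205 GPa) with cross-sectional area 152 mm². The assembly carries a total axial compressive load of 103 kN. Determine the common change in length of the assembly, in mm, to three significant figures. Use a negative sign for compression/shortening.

A_1 = 1940 mm².
Equal strain + equilibrium ⇒ each member carries load in proportion to AE: A₁E₁ = 87900000 N, A₂E₂ = 31160000 N, ΣAE = 119100000 N.
δ = PL/ΣAE = -103000·258/119100000 = -0.2232 mm.

-0.223 mm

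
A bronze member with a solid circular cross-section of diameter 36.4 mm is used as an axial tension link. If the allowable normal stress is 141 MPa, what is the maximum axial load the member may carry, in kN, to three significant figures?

A = 1041 mm².
P_max = σ_allow · A = 141 · 1041 = 146700 N = 146.7 kN.

147 kN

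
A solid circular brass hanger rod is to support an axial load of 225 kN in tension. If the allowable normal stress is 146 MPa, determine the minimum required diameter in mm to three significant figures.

Required area A ≥ P/σ_allow = 225000/146 = 1541 mm².
For a solid circular section, d ≥ √(4A/π) = 44.3 mm.

44.3 mm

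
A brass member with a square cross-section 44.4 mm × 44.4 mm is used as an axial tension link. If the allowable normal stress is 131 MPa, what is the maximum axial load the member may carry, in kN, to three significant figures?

A = 1971 mm².
P_max = σ_allow · A = 131 · 1971 = 258200 N = 258.2 kN.

258 kN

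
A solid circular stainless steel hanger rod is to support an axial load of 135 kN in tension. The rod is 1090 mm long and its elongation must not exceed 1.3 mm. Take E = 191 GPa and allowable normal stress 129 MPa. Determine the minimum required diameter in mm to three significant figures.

Required area A ≥ P/σ_allow = 135000/129 = 1047 mm².
For a solid circular section, d ≥ √(4A/π) = 36.5 mm.
Elongation limit: A ≥ PL/(Eδ_allow) = 135000·1090/(191000·1.3) = 592.6 mm² ⇒ d ≥ 27.47 mm.
The stress limit governs.

36.5 mm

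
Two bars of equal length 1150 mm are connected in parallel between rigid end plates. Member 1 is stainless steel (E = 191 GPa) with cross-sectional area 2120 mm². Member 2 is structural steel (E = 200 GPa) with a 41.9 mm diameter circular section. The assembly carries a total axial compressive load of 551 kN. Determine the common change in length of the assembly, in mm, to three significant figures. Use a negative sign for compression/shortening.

A_2 = 1379 mm².
Equal strain + equilibrium ⇒ each member carries load in proportion to AE: A₁E₁ = 404900000 N, A₂E₂ = 275800000 N, ΣAE = 680700000 N.
δ = PL/ΣAE = -551000·1150/680700000 = -0.9309 mm.

-0.931 mm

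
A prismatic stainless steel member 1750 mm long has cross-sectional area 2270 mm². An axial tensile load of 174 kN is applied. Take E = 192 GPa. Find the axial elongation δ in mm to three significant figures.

δ_mech = NL/(AE) = 174000·1750/(2270·192000) = 0.6987 mm.

0.699 mm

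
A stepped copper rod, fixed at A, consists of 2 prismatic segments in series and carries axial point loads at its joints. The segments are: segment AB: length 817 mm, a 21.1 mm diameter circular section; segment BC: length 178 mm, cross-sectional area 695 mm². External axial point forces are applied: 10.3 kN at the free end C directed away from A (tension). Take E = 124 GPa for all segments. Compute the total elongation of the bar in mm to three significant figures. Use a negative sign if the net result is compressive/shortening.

0.215 mm

Internal axial forces (sectioning from the free end, tension +): N_BC = 10.3 kN, N_AB = 10.3 kN.
A_AB = 349.7 mm².
δ_AB = 10300·817/(349.7·124000) = 0.1941 mm
δ_BC = 10300·178/(695·124000) = 0.02127 mm
δ = Σδ_i = 0.2154 mm.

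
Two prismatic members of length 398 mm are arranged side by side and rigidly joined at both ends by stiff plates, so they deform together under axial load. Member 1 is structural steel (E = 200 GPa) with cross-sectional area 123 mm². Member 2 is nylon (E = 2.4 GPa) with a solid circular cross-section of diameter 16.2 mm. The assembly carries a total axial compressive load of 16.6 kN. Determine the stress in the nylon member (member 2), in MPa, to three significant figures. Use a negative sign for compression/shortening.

-1.59 MPa

A_2 = 206.1 mm².
Equal strain + equilibrium ⇒ each member carries load in proportion to AE: A₁E₁ = 24600000 N, A₂E₂ = 494700 N, ΣAE = 25090000 N.
σ₂ = P·E₂/ΣAE = -16600·2400/25090000 = -1.588 MPa.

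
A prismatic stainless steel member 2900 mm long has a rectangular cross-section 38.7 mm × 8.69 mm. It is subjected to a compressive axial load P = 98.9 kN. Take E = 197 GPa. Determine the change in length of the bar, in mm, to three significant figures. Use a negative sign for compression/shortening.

A = 336.3 mm².
δ_mech = NL/(AE) = -98900·2900/(336.3·197000) = -4.329 mm.

-4.33 mm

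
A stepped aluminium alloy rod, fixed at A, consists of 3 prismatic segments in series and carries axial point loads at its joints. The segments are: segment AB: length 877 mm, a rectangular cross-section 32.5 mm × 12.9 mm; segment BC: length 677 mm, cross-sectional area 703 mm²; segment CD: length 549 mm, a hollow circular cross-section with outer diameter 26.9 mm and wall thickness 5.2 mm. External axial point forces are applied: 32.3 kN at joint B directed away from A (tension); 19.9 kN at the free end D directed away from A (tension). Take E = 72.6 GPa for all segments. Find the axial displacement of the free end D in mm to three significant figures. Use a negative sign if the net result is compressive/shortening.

2.19 mm

Internal axial forces (sectioning from the free end, tension +): N_CD = 19.9 kN, N_BC = 19.9 kN, N_AB = 52.2 kN.
A_AB = 419.2 mm².
A_CD = 354.5 mm².
δ_AB = 52200·877/(419.2·72600) = 1.504 mm
δ_BC = 19900·677/(703·72600) = 0.264 mm
δ_CD = 19900·549/(354.5·72600) = 0.4245 mm
δ = Σδ_i = 2.193 mm.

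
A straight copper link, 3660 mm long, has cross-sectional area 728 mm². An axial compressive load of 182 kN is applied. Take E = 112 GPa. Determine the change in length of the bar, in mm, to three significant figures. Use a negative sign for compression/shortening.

δ_mech = NL/(AE) = -182000·3660/(728·112000) = -8.17 mm.

-8.17 mm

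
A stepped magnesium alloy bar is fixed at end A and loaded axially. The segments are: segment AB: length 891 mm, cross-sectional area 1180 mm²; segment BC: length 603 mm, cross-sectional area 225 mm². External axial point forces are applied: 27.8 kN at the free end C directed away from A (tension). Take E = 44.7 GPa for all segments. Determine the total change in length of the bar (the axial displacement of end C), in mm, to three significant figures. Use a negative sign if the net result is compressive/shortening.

Internal axial forces (sectioning from the free end, tension +): N_BC = 27.8 kN, N_AB = 27.8 kN.
δ_AB = 27800·891/(1180·44700) = 0.4696 mm
δ_BC = 27800·603/(225·44700) = 1.667 mm
δ = Σδ_i = 2.136 mm.

2.14 mm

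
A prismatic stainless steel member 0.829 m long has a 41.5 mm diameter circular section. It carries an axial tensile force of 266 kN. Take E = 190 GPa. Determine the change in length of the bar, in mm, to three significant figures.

0.858 mm

A = 1353 mm².
δ_mech = NL/(AE) = 266000·829/(1353·190000) = 0.858 mm.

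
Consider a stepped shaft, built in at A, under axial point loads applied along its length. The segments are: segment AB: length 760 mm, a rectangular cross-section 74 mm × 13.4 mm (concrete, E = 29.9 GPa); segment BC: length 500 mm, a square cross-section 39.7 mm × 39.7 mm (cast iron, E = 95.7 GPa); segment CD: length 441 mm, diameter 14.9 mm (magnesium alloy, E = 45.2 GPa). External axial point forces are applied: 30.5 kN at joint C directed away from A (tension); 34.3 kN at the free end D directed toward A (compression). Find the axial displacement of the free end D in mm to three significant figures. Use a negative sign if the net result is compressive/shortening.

Internal axial forces (sectioning from the free end, tension +): N_CD = -34.3 kN, N_BC = -3.8 kN, N_AB = -3.8 kN.
A_AB = 991.6 mm².
A_BC = 1576 mm².
A_CD = 174.4 mm².
δ_AB = -3800·760/(991.6·29900) = -0.09741 mm
δ_BC = -3800·500/(1576·95700) = -0.0126 mm
δ_CD = -34300·441/(174.4·45200) = -1.919 mm
δ = Σδ_i = -2.029 mm.

-2.03 mm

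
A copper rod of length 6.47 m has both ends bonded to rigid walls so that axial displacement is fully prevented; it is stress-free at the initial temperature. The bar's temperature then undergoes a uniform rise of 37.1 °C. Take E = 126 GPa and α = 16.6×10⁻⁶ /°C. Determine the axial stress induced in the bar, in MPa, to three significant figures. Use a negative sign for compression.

Free thermal expansion αLΔT = 16.6e-6 · 6470 · 37.1 = 3.985 mm.
The walls impose strain ε = −(3.985)/6470 = -6.1586e-04; σ = Eε = 126000 · -6.1586e-04 = -77.6 MPa.

-77.6 MPa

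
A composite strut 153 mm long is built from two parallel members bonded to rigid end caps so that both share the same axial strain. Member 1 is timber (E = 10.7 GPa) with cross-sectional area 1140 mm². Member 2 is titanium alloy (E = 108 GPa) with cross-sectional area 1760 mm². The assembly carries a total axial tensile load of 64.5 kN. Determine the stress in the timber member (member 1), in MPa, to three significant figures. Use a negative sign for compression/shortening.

3.41 MPa

Equal strain + equilibrium ⇒ each member carries load in proportion to AE: A₁E₁ = 12200000 N, A₂E₂ = 190100000 N, ΣAE = 202300000 N.
σ₁ = P·E₁/ΣAE = 64500·10700/202300000 = 3.412 MPa.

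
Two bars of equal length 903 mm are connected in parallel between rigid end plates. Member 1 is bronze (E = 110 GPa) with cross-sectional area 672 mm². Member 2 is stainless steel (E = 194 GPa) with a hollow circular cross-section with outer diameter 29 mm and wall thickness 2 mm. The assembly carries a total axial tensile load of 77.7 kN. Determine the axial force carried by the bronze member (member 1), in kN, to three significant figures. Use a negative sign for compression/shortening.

53.8 kN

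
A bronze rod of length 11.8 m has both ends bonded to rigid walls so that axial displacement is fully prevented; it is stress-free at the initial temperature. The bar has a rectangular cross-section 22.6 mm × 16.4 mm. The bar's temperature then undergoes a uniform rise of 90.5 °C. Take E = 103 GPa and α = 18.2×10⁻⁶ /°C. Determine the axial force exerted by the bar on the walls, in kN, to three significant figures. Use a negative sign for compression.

-62.9 kN

Free thermal expansion αLΔT = 18.2e-6 · 11800 · 90.5 = 19.44 mm.
The walls impose strain ε = −(19.44)/11800 = -1.6471e-03; σ = Eε = 103000 · -1.6471e-03 = -169.7 MPa.
Wall reaction R = σ·A = -169.7·370.6 = -62880 N = -62.88 kN.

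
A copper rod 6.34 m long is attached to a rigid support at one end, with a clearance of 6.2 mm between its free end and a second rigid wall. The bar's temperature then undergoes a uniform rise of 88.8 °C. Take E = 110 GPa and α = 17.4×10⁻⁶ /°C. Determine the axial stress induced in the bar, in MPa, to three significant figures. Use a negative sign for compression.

Free thermal expansion αLΔT = 17.4e-6 · 6340 · 88.8 = 9.796 mm.
The walls engage after the gap closes; constrained expansion = 9.796 − 6.2 = 3.596 mm.
The walls impose strain ε = −(3.596)/6340 = -5.6720e-04; σ = Eε = 110000 · -5.6720e-04 = -62.39 MPa.

-62.4 MPa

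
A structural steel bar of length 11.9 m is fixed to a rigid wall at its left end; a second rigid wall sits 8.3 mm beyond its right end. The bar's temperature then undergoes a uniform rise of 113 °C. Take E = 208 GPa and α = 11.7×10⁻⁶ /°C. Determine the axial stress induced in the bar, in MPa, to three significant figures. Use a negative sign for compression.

-130 MPa

Free thermal expansion αLΔT = 11.7e-6 · 11900 · 113 = 15.73 mm.
The walls engage after the gap closes; constrained expansion = 15.73 − 8.3 = 7.433 mm.
The walls impose strain ε = −(7.433)/11900 = -6.2462e-04; σ = Eε = 208000 · -6.2462e-04 = -129.9 MPa.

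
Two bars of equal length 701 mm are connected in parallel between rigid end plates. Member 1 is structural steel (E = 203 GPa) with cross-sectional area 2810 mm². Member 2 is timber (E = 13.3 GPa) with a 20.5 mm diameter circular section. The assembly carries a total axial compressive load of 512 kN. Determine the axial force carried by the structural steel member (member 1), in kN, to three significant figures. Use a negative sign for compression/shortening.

-508 kN

A_2 = 330.1 mm².
Equal strain + equilibrium ⇒ each member carries load in proportion to AE: A₁E₁ = 570400000 N, A₂E₂ = 4390000 N, ΣAE = 574800000 N.
F₁ = P·A₁E₁/ΣAE = -512000·570400000/574800000 = -508100 N.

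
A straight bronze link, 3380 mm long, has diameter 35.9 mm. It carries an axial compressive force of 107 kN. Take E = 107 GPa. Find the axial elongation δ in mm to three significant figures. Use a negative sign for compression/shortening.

-3.34 mm

A = 1012 mm².
δ_mech = NL/(AE) = -107000·3380/(1012·107000) = -3.339 mm.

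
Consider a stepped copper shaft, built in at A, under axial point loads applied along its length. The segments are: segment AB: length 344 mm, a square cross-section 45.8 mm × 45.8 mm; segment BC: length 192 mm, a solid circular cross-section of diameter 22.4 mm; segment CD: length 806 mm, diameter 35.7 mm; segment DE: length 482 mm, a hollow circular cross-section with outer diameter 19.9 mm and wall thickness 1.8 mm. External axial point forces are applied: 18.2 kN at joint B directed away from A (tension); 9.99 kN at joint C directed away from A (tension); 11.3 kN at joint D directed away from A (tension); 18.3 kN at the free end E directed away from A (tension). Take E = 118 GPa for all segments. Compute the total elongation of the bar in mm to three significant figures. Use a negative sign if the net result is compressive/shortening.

1.18 mm

Internal axial forces (sectioning from the free end, tension +): N_DE = 18.3 kN, N_CD = 29.6 kN, N_BC = 39.59 kN, N_AB = 57.79 kN.
A_AB = 2098 mm².
A_BC = 394.1 mm².
A_CD = 1001 mm².
A_DE = 102.4 mm².
δ_AB = 57790·344/(2098·118000) = 0.08032 mm
δ_BC = 39590·192/(394.1·118000) = 0.1635 mm
δ_CD = 29600·806/(1001·118000) = 0.202 mm
δ_DE = 18300·482/(102.4·118000) = 0.7303 mm
δ = Σδ_i = 1.176 mm.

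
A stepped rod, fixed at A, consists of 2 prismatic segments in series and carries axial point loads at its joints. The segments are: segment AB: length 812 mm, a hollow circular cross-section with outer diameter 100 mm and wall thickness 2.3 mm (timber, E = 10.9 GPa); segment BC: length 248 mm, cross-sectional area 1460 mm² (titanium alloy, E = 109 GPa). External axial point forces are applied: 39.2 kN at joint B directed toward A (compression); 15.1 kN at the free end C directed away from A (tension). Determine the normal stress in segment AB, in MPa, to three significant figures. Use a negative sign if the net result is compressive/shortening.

-34.1 MPa

Internal axial forces (sectioning from the free end, tension +): N_BC = 15.1 kN, N_AB = -24.1 kN.
A_AB = 705.9 mm².
σ_AB = N_AB/A_AB = -24100/705.9 = -34.14 MPa.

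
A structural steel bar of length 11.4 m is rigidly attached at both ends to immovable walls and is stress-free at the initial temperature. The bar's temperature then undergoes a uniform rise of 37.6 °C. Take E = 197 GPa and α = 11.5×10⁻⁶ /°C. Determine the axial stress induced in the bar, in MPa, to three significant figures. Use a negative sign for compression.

-85.2 MPa

Free thermal expansion αLΔT = 11.5e-6 · 11400 · 37.6 = 4.929 mm.
The walls impose strain ε = −(4.929)/11400 = -4.3240e-04; σ = Eε = 197000 · -4.3240e-04 = -85.18 MPa.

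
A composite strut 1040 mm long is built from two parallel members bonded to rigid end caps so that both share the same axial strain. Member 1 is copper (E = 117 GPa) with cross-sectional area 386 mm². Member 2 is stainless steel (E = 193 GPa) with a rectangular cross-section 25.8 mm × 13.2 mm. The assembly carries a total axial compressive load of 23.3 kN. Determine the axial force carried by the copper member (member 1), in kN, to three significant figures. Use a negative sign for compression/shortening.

-9.49 kN

A_2 = 340.6 mm².
Equal strain + equilibrium ⇒ each member carries load in proportion to AE: A₁E₁ = 45160000 N, A₂E₂ = 65730000 N, ΣAE = 110900000 N.
F₁ = P·A₁E₁/ΣAE = -23300·45160000/110900000 = -9489 N.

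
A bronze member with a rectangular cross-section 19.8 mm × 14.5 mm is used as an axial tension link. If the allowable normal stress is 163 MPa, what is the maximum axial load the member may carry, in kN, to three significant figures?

46.8 kN

A = 287.1 mm².
P_max = σ_allow · A = 163 · 287.1 = 46800 N = 46.8 kN.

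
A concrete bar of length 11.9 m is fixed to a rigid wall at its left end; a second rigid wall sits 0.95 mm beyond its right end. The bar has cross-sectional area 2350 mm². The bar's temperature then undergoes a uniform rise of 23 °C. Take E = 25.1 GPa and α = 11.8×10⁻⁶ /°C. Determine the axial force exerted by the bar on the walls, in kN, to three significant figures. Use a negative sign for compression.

Free thermal expansion αLΔT = 11.8e-6 · 11900 · 23 = 3.23 mm.
The walls engage after the gap closes; constrained expansion = 3.23 − 0.95 = 2.28 mm.
The walls impose strain ε = −(2.28)/11900 = -1.9157e-04; σ = Eε = 25100 · -1.9157e-04 = -4.808 MPa.
Wall reaction R = σ·A = -4.808·2350 = -11300 N = -11.3 kN.

-11.3 kN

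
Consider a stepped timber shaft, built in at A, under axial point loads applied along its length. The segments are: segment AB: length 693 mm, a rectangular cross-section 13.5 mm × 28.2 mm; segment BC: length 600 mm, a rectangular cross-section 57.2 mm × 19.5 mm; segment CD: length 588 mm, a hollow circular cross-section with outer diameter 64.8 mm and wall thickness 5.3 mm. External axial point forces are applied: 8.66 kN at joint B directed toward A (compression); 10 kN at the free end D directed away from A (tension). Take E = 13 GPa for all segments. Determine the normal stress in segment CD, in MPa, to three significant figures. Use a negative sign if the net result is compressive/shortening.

Internal axial forces (sectioning from the free end, tension +): N_CD = 10 kN, N_BC = 10 kN, N_AB = 1.34 kN.
A_CD = 990.7 mm².
σ_CD = N_CD/A_CD = 10000/990.7 = 10.09 MPa.

10.1 MPa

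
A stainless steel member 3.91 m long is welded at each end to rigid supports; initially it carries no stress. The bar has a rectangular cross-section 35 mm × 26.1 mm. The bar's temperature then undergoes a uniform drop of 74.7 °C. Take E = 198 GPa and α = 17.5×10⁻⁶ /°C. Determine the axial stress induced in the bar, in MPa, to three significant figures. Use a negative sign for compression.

Free thermal expansion αLΔT = 17.5e-6 · 3910 · -74.7 = -5.111 mm.
The walls impose strain ε = −(-5.111)/3910 = 1.3073e-03; σ = Eε = 198000 · 1.3073e-03 = 258.8 MPa.

259 MPa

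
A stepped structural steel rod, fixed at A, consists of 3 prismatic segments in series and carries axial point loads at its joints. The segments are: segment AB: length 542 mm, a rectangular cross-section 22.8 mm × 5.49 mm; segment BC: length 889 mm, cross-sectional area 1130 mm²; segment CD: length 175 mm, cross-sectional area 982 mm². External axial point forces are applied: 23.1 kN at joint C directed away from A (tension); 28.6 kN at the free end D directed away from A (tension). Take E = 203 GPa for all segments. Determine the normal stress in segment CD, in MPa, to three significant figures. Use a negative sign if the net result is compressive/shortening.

Internal axial forces (sectioning from the free end, tension +): N_CD = 28.6 kN, N_BC = 51.7 kN, N_AB = 51.7 kN.
σ_CD = N_CD/A_CD = 28600/982 = 29.12 MPa.

29.1 MPa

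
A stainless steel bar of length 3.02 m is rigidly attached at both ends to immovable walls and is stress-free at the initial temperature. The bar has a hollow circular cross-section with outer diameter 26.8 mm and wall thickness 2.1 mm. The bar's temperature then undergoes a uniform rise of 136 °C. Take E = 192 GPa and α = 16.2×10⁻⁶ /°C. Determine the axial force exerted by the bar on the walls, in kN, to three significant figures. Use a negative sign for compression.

-68.9 kN

Free thermal expansion αLΔT = 16.2e-6 · 3020 · 136 = 6.654 mm.
The walls impose strain ε = −(6.654)/3020 = -2.2032e-03; σ = Eε = 192000 · -2.2032e-03 = -423 MPa.
Wall reaction R = σ·A = -423·163 = -68930 N = -68.93 kN.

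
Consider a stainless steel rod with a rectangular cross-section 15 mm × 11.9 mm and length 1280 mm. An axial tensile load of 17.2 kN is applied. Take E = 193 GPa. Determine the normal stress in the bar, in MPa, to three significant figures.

96.4 MPa

A = 178.5 mm².
σ = N/A = 17200/178.5 = 96.36 MPa.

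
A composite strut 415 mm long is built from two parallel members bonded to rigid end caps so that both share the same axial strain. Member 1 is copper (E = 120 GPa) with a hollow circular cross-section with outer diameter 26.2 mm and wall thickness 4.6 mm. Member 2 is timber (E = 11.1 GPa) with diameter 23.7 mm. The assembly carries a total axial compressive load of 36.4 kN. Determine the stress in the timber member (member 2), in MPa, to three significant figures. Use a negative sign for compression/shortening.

-9.54 MPa

A_1 = 312.1 mm².
A_2 = 441.2 mm².
Equal strain + equilibrium ⇒ each member carries load in proportion to AE: A₁E₁ = 37460000 N, A₂E₂ = 4897000 N, ΣAE = 42350000 N.
σ₂ = P·E₂/ΣAE = -36400·11100/42350000 = -9.539 MPa.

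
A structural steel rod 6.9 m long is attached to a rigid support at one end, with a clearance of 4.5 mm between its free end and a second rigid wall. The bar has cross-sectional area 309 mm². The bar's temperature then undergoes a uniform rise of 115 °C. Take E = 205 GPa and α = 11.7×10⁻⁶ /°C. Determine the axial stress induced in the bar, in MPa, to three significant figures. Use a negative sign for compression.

Free thermal expansion αLΔT = 11.7e-6 · 6900 · 115 = 9.284 mm.
The walls engage after the gap closes; constrained expansion = 9.284 − 4.5 = 4.784 mm.
The walls impose strain ε = −(4.784)/6900 = -6.9333e-04; σ = Eε = 205000 · -6.9333e-04 = -142.1 MPa.

-142 MPa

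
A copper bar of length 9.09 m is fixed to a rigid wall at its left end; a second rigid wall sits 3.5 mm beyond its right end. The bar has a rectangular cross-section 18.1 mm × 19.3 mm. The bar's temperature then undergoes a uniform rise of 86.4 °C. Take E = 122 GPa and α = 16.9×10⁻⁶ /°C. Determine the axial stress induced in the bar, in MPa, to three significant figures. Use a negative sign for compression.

-131 MPa

Free thermal expansion αLΔT = 16.9e-6 · 9090 · 86.4 = 13.27 mm.
The walls engage after the gap closes; constrained expansion = 13.27 − 3.5 = 9.773 mm.
The walls impose strain ε = −(9.773)/9090 = -1.0751e-03; σ = Eε = 122000 · -1.0751e-03 = -131.2 MPa.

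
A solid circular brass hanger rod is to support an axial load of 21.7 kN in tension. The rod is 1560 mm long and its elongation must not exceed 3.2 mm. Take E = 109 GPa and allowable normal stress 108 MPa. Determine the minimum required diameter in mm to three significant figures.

16.0 mm

Required area A ≥ P/σ_allow = 21700/108 = 200.9 mm².
For a solid circular section, d ≥ √(4A/π) = 15.99 mm.
Elongation limit: A ≥ PL/(Eδ_allow) = 21700·1560/(109000·3.2) = 97.05 mm² ⇒ d ≥ 11.12 mm.
The stress limit governs.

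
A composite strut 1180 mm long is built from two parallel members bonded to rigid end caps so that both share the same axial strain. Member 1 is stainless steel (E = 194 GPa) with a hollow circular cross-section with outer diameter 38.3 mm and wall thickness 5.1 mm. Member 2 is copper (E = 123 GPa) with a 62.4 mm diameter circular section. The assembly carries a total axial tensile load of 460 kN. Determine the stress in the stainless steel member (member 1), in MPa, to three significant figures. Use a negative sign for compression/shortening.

186 MPa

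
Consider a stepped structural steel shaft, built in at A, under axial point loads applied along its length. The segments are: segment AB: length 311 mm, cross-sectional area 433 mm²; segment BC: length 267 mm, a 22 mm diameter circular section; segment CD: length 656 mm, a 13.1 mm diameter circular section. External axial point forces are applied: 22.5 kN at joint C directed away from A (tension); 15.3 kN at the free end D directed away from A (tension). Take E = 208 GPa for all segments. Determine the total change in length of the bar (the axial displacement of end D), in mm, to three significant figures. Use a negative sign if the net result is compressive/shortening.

0.616 mm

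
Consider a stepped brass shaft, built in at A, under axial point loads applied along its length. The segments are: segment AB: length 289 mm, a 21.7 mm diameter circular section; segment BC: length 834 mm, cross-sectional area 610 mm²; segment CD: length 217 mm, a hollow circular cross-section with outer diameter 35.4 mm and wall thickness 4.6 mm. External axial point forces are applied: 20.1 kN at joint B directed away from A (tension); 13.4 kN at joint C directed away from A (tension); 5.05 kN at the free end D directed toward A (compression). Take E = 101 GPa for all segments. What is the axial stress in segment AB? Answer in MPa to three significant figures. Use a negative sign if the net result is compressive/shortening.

Internal axial forces (sectioning from the free end, tension +): N_CD = -5.05 kN, N_BC = 8.35 kN, N_AB = 28.45 kN.
A_AB = 369.8 mm².
σ_AB = N_AB/A_AB = 28450/369.8 = 76.93 MPa.

76.9 MPa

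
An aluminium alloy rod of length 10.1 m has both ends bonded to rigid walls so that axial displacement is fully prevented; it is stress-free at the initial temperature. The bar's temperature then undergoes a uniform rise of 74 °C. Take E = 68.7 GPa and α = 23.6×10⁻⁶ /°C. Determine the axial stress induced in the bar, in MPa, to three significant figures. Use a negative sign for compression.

-120 MPa

Free thermal expansion αLΔT = 23.6e-6 · 10100 · 74 = 17.64 mm.
The walls impose strain ε = −(17.64)/10100 = -1.7464e-03; σ = Eε = 68700 · -1.7464e-03 = -120 MPa.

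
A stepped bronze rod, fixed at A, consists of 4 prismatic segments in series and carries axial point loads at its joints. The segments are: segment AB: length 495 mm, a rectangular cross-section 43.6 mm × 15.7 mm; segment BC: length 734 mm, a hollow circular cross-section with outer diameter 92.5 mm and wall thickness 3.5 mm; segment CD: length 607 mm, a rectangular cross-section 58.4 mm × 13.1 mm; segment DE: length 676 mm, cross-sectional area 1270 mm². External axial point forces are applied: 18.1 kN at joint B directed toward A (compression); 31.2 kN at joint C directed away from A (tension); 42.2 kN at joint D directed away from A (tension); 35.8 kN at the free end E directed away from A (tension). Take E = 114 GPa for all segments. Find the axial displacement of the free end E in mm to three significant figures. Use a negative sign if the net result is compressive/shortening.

Internal axial forces (sectioning from the free end, tension +): N_DE = 35.8 kN, N_CD = 78 kN, N_BC = 109.2 kN, N_AB = 91.1 kN.
A_AB = 684.5 mm².
A_BC = 978.6 mm².
A_CD = 765 mm².
δ_AB = 91100·495/(684.5·114000) = 0.5779 mm
δ_BC = 109200·734/(978.6·114000) = 0.7185 mm
δ_CD = 78000·607/(765·114000) = 0.5429 mm
δ_DE = 35800·676/(1270·114000) = 0.1672 mm
δ = Σδ_i = 2.006 mm.

2.01 mm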